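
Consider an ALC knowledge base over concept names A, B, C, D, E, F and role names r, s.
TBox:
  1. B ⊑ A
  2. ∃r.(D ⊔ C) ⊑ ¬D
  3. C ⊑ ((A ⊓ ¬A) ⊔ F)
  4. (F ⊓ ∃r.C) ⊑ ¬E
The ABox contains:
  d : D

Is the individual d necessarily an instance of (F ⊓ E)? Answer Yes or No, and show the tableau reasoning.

No

1. d : (F ⊓ E)?  L(d) = {D} ∪ {(¬F ⊔ ¬E)}
   open: L(d) ⊇ {D, ¬B, ¬C, ¬F, ∀r.(¬D ⊓ ¬C)} — d ∉ (F ⊓ E) possible
2. Hence d : (F ⊓ E): not entailed.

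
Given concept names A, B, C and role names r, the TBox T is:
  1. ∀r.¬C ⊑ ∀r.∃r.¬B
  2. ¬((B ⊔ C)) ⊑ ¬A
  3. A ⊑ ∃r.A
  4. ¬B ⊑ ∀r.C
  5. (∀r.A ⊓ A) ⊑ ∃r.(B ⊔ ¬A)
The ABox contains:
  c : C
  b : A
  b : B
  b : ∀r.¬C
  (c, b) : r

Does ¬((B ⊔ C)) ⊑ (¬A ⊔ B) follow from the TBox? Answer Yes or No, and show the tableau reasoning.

Yes

1. ¬((B ⊔ C)) ⊑ (¬A ⊔ B)  ⇔  ((¬B ⊓ ¬C) ⊓ (A ⊓ ¬B)) unsat w.r.t. T
   all branches close; clash {A, ¬A} at x₀
2. Hence ¬((B ⊔ C)) ⊑ (¬A ⊔ B): entailed.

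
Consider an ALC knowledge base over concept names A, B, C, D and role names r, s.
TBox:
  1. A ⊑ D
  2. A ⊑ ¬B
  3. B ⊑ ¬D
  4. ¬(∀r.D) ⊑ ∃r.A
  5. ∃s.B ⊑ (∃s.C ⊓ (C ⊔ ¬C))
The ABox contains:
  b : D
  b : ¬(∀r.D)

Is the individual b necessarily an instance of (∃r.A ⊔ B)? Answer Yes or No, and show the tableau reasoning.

1. b : (∃r.A ⊔ B)?  L(b) = {D, ¬(∀r.D)} ∪ {(∀r.¬A ⊓ ¬B)}
   clash {A, ¬A} at an ∃-successor — b ∈ (∃r.A ⊔ B)
2. Hence b : (∃r.A ⊔ B): entailed.

Yes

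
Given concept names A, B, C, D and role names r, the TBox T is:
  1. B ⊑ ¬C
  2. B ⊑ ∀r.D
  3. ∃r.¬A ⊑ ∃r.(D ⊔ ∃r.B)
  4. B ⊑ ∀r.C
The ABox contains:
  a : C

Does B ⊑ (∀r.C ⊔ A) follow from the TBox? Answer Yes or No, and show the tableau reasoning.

1. B ⊑ (∀r.C ⊔ A)  ⇔  (B ⊓ (∃r.¬C ⊓ ¬A)) unsat w.r.t. T
   all branches close; clash {C, ¬C} at an ∃-successor
2. Hence B ⊑ (∀r.C ⊔ A): entailed.

Yes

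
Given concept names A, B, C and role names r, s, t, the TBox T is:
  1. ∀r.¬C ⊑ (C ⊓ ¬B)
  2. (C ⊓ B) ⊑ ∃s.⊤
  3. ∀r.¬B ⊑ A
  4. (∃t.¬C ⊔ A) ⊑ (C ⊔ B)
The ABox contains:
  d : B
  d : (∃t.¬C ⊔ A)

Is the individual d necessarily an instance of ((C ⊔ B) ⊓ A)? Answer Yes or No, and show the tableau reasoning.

No

1. d : ((C ⊔ B) ⊓ A)?  L(d) = {B, (∃t.¬C ⊔ A)} ∪ {((¬C ⊓ ¬B) ⊔ ¬A)}
   apply at d: (∃t.¬C ⊔ A)⊑(C ⊔ B)
   open: L(d) ⊇ {B, ¬A, ¬C, ∃r.B, ∃r.C, …} (+ ∃-successors) — d ∉ ((C ⊔ B) ⊓ A) possible
2. Hence d : ((C ⊔ B) ⊓ A): not entailed.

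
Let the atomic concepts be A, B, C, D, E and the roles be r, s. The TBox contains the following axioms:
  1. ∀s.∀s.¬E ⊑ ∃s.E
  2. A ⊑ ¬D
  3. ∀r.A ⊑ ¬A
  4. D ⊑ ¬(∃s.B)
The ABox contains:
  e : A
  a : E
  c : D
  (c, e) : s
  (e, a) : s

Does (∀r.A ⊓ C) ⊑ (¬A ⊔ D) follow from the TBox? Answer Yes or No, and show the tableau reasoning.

Yes

1. (∀r.A ⊓ C) ⊑ (¬A ⊔ D)  ⇔  ((∀r.A ⊓ C) ⊓ (A ⊓ ¬D)) unsat w.r.t. T
   all branches close; clash {A, ¬A} at x₀
2. Hence (∀r.A ⊓ C) ⊑ (¬A ⊔ D): entailed.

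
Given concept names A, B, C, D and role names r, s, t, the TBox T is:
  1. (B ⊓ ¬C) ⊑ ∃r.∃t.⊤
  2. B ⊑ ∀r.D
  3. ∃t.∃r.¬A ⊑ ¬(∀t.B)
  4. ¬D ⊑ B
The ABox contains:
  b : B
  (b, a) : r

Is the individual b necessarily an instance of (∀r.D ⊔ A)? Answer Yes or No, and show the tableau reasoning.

1. b : (∀r.D ⊔ A)?  L(b) = {B} ∪ {(∃r.¬D ⊓ ¬A)}
   clash {D, ¬D} at an ∃-successor — b ∈ (∀r.D ⊔ A)
2. Hence b : (∀r.D ⊔ A): entailed.

Yes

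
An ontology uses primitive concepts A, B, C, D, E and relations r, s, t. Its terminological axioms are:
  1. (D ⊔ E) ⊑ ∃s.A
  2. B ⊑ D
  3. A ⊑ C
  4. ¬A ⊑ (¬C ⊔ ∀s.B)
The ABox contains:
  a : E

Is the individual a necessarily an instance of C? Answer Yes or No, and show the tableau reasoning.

No

1. a : C?  L(a) = {E} ∪ {¬C}
   open: L(a) ⊇ {E, ¬A, ¬B, ¬C, ∃s.A} (+ ∃-successors) — a ∉ C possible
2. Hence a : C: not entailed.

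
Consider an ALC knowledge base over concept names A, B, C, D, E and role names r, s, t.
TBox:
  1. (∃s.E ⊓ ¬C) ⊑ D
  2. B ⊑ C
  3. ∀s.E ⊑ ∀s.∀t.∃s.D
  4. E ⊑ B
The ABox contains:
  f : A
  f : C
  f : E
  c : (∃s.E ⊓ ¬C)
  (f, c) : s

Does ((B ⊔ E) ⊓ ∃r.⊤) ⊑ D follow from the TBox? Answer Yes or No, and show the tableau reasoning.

1. ((B ⊔ E) ⊓ ∃r.⊤) ⊑ D  ⇔  (((B ⊔ E) ⊓ ∃r.⊤) ⊓ ¬D) unsat w.r.t. T
   open: L(x₀) ⊇ {B, C, ¬D, ∃r.⊤, ∃s.¬E} (+ ∃-successors)
2. Hence ((B ⊔ E) ⊓ ∃r.⊤) ⊑ D: not entailed.

No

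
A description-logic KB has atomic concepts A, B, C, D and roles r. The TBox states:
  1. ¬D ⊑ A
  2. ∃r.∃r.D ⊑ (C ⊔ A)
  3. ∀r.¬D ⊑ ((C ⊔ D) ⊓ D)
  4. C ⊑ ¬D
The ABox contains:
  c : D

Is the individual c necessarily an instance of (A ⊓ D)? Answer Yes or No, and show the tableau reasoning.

1. c : (A ⊓ D)?  L(c) = {D} ∪ {(¬A ⊔ ¬D)}
   open: L(c) ⊇ {D, ¬A, ¬C, ∀r.∀r.¬D, ∃r.D} (+ ∃-successors) — c ∉ (A ⊓ D) possible
2. Hence c : (A ⊓ D): not entailed.

No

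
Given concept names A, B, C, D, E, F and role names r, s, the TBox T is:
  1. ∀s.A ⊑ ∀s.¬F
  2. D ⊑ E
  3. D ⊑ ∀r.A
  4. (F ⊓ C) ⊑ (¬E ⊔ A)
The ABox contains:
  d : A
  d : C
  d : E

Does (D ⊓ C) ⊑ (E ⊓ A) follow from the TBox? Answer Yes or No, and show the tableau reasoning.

1. (D ⊓ C) ⊑ (E ⊓ A)  ⇔  ((D ⊓ C) ⊓ (¬E ⊔ ¬A)) unsat w.r.t. T
   apply at x₀: D⊑E; D⊑∀r.A
   open: L(x₀) ⊇ {C, D, E, ¬A, ¬F, …} (+ ∃-successors)
2. Hence (D ⊓ C) ⊑ (E ⊓ A): not entailed.

No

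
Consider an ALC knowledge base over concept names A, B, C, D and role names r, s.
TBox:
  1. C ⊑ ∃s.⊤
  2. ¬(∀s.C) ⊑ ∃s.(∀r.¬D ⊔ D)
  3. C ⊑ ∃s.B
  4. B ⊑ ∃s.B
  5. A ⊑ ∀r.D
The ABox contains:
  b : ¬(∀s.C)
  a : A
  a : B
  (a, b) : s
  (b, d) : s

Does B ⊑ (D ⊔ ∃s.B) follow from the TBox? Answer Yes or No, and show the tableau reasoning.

Yes

1. B ⊑ (D ⊔ ∃s.B)  ⇔  (B ⊓ (¬D ⊓ ∀s.¬B)) unsat w.r.t. T
   all branches close; clash {B, ¬B} at an ∃-successor
2. Hence B ⊑ (D ⊔ ∃s.B): entailed.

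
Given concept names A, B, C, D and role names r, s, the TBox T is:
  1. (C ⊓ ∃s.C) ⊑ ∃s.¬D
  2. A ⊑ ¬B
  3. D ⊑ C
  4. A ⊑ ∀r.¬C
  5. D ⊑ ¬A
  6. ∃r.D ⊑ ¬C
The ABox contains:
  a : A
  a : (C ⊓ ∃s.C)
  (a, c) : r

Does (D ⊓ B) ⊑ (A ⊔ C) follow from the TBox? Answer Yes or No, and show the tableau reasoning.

Yes

1. (D ⊓ B) ⊑ (A ⊔ C)  ⇔  ((D ⊓ B) ⊓ (¬A ⊓ ¬C)) unsat w.r.t. T
   all branches close; clash {C, ¬C} at x₀
2. Hence (D ⊓ B) ⊑ (A ⊔ C): entailed.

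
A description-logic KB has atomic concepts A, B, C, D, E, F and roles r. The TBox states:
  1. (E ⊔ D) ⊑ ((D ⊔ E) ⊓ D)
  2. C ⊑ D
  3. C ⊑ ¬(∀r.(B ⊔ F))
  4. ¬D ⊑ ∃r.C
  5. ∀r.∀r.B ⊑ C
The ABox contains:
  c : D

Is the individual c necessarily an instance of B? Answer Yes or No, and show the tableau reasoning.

No

1. c : B?  L(c) = {D} ∪ {¬B}
   open: L(c) ⊇ {D, ¬B, ¬C, ∃r.∃r.¬B} (+ ∃-successors) — c ∉ B possible
2. Hence c : B: not entailed.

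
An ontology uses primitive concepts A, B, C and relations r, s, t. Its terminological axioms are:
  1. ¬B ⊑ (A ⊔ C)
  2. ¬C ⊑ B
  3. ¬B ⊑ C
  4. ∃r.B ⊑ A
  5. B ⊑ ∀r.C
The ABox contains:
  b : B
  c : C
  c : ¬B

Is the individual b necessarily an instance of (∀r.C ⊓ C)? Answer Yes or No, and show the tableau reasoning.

No

1. b : (∀r.C ⊓ C)?  L(b) = {B} ∪ {(∃r.¬C ⊔ ¬C)}
   apply at b: B⊑∀r.C
   open: L(b) ⊇ {B, ¬C, ∀r.C, ∀r.¬B} — b ∉ (∀r.C ⊓ C) possible
2. Hence b : (∀r.C ⊓ C): not entailed.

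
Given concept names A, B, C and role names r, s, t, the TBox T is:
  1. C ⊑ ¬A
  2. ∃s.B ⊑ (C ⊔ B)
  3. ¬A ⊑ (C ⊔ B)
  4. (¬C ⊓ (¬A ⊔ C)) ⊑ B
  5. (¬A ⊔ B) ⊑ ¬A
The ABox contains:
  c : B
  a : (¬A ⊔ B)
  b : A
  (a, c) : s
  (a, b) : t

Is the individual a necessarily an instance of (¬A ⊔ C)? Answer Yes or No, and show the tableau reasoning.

Yes

1. a : (¬A ⊔ C)?  L(a) = {(¬A ⊔ B)} ∪ {(A ⊓ ¬C)}
   clash {A, ¬A} at a — a ∈ (¬A ⊔ C)
2. Hence a : (¬A ⊔ C): entailed.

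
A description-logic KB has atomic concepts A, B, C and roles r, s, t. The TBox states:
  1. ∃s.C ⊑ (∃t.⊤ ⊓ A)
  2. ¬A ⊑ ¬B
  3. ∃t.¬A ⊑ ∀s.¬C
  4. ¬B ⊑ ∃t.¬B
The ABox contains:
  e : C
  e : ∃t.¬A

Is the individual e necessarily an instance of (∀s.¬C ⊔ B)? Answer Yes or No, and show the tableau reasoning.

1. e : (∀s.¬C ⊔ B)?  L(e) = {C, ∃t.¬A} ∪ {(∃s.C ⊓ ¬B)}
   clash {C, ¬C} at an ∃-successor — e ∈ (∀s.¬C ⊔ B)
2. Hence e : (∀s.¬C ⊔ B): entailed.

Yes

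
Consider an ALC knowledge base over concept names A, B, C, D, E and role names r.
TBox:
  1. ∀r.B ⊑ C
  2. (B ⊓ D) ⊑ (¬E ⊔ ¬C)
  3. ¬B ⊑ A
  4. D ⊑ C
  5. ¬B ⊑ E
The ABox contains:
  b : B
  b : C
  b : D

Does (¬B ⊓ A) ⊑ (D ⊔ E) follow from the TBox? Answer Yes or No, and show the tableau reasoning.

Yes

1. (¬B ⊓ A) ⊑ (D ⊔ E)  ⇔  ((¬B ⊓ A) ⊓ (¬D ⊓ ¬E)) unsat w.r.t. T
   all branches close; clash {E, ¬E} at x₀
2. Hence (¬B ⊓ A) ⊑ (D ⊔ E): entailed.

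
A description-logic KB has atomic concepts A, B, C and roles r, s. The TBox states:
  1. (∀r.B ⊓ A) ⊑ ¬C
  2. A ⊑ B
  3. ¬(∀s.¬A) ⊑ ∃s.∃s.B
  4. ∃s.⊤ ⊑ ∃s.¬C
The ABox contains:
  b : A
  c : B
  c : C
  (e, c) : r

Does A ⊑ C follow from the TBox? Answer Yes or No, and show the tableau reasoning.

1. A ⊑ C  ⇔  (A ⊓ ¬C) unsat w.r.t. T
   apply at x₀: A⊑B
   open: L(x₀) ⊇ {A, B, ¬C, ∀s.¬A, ∀s.⊥}
2. Hence A ⊑ C: not entailed.

No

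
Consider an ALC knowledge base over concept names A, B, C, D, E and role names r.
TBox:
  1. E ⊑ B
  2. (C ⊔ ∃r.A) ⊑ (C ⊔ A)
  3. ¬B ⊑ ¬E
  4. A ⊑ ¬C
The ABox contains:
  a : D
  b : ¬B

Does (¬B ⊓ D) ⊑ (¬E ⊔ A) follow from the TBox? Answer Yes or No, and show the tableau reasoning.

1. (¬B ⊓ D) ⊑ (¬E ⊔ A)  ⇔  ((¬B ⊓ D) ⊓ (E ⊓ ¬A)) unsat w.r.t. T
   all branches close; clash {E, ¬E} at x₀
2. Hence (¬B ⊓ D) ⊑ (¬E ⊔ A): entailed.

Yes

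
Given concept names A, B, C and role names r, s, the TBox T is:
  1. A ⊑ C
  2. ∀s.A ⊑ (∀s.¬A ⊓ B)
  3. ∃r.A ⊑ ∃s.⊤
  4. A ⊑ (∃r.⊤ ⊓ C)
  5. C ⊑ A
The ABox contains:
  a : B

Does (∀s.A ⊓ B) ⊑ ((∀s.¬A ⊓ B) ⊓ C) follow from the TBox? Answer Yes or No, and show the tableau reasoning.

1. (∀s.A ⊓ B) ⊑ ((∀s.¬A ⊓ B) ⊓ C)  ⇔  ((∀s.A ⊓ B) ⊓ ((∃s.A ⊔ ¬B) ⊔ ¬C)) unsat w.r.t. T
   apply at x₀: ∀s.A⊑(∀s.¬A ⊓ B)
   open: L(x₀) ⊇ {B, ¬A, ¬C, ∀r.¬A, ∀s.A, …}
2. Hence (∀s.A ⊓ B) ⊑ ((∀s.¬A ⊓ B) ⊓ C): not entailed.

No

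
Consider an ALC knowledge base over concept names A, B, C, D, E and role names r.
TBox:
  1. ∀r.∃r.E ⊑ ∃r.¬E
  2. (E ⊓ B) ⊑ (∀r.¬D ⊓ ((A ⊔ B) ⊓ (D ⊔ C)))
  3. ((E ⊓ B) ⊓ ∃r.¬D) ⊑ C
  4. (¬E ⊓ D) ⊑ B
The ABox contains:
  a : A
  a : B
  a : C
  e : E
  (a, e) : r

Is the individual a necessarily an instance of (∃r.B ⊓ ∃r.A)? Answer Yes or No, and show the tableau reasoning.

No

1. a : (∃r.B ⊓ ∃r.A)?  L(a) = {A, B, C} ∪ {(∀r.¬B ⊔ ∀r.¬A)}
   open: L(a) ⊇ {A, B, C, ¬E, ∀r.¬B, …} (+ ∃-successors) — a ∉ (∃r.B ⊓ ∃r.A) possible
2. Hence a : (∃r.B ⊓ ∃r.A): not entailed.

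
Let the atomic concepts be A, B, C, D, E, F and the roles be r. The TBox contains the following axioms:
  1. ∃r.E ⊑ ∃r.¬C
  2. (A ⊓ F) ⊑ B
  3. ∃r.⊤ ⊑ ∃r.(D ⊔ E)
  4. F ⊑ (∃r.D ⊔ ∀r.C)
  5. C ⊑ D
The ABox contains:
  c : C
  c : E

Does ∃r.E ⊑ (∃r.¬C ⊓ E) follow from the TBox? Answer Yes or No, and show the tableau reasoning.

No

1. ∃r.E ⊑ (∃r.¬C ⊓ E)  ⇔  (∃r.E ⊓ (∀r.C ⊔ ¬E)) unsat w.r.t. T
   apply at x₀: ∃r.E⊑∃r.¬C
   open: L(x₀) ⊇ {¬A, ¬C, ¬E, ¬F, ∃r.(D ⊔ E), …} (+ ∃-successors)
2. Hence ∃r.E ⊑ (∃r.¬C ⊓ E): not entailed.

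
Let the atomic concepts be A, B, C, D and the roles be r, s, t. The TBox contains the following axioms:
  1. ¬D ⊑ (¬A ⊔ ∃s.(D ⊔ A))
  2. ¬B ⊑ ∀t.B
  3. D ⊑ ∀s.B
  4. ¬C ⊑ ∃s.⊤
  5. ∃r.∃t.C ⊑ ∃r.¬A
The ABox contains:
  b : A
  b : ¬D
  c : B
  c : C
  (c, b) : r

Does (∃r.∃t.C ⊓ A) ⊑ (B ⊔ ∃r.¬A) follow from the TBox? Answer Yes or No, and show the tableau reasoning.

Yes

1. (∃r.∃t.C ⊓ A) ⊑ (B ⊔ ∃r.¬A)  ⇔  ((∃r.∃t.C ⊓ A) ⊓ (¬B ⊓ ∀r.A)) unsat w.r.t. T
   all branches close; clash {A, ¬A} at an ∃-successor
2. Hence (∃r.∃t.C ⊓ A) ⊑ (B ⊔ ∃r.¬A): entailed.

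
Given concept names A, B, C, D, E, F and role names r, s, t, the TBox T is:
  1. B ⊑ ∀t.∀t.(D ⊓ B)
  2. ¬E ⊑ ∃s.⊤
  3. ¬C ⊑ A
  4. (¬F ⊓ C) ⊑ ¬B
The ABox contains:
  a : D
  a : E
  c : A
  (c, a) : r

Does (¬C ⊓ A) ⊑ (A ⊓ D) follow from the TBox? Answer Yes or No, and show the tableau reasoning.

1. (¬C ⊓ A) ⊑ (A ⊓ D)  ⇔  ((¬C ⊓ A) ⊓ (¬A ⊔ ¬D)) unsat w.r.t. T
   open: L(x₀) ⊇ {A, E, ¬B, ¬C, ¬D}
2. Hence (¬C ⊓ A) ⊑ (A ⊓ D): not entailed.

No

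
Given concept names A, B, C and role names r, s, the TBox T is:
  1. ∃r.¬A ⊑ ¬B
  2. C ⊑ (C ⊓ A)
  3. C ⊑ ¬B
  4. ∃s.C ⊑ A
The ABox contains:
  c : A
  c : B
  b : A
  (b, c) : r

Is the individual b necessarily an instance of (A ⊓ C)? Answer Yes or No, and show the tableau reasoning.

1. b : (A ⊓ C)?  L(b) = {A} ∪ {(¬A ⊔ ¬C)}
   open: L(b) ⊇ {A, ¬C, ∀r.A} — b ∉ (A ⊓ C) possible
2. Hence b : (A ⊓ C): not entailed.

No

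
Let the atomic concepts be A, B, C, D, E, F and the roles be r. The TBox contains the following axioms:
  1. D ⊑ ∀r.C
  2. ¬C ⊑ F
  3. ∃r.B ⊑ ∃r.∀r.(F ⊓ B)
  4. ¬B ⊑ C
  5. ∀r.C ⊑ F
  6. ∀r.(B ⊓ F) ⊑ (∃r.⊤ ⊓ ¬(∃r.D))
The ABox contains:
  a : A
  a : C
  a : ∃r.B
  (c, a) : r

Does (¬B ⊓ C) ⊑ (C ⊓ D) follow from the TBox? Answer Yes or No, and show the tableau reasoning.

No

1. (¬B ⊓ C) ⊑ (C ⊓ D)  ⇔  ((¬B ⊓ C) ⊓ (¬C ⊔ ¬D)) unsat w.r.t. T
   open: L(x₀) ⊇ {C, ¬B, ¬D, ∃r.(¬B ⊔ ¬F), ∃r.¬C, …} (+ ∃-successors)
2. Hence (¬B ⊓ C) ⊑ (C ⊓ D): not entailed.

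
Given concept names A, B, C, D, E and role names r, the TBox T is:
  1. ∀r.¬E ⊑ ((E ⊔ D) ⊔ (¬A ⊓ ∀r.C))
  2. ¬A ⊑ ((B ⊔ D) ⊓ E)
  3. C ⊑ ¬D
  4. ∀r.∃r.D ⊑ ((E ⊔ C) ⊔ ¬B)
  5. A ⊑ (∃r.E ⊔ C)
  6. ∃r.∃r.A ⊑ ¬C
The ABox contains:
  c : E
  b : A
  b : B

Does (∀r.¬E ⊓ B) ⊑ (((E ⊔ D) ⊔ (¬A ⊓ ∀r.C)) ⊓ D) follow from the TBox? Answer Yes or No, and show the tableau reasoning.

1. (∀r.¬E ⊓ B) ⊑ (((E ⊔ D) ⊔ (¬A ⊓ ∀r.C)) ⊓ D)  ⇔  ((∀r.¬E ⊓ B) ⊓ (((¬E ⊓ ¬D) ⊓ (A ⊔ ∃r.¬C)) ⊔ ¬D)) unsat w.r.t. T
   apply at x₀: ∀r.¬E⊑((E ⊔ D) ⊔ (¬A ⊓ ∀r.C))
   open: L(x₀) ⊇ {B, E, ¬A, ¬C, ¬D, …} (+ ∃-successors)
2. Hence (∀r.¬E ⊓ B) ⊑ (((E ⊔ D) ⊔ (¬A ⊓ ∀r.C)) ⊓ D): not entailed.

No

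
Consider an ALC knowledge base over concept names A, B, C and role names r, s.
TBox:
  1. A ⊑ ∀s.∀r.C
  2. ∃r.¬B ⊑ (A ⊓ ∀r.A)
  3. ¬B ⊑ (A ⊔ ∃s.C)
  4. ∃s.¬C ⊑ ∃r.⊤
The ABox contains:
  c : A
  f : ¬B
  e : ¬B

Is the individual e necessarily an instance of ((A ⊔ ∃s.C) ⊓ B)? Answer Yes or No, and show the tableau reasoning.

No

1. e : ((A ⊔ ∃s.C) ⊓ B)?  L(e) = {¬B} ∪ {((¬A ⊓ ∀s.¬C) ⊔ ¬B)}
   apply at e: ¬B⊑(A ⊔ ∃s.C)
   open: L(e) ⊇ {A, ¬B, ∀r.B, ∀s.C, ∀s.∀r.C} — e ∉ ((A ⊔ ∃s.C) ⊓ B) possible
2. Hence e : ((A ⊔ ∃s.C) ⊓ B): not entailed.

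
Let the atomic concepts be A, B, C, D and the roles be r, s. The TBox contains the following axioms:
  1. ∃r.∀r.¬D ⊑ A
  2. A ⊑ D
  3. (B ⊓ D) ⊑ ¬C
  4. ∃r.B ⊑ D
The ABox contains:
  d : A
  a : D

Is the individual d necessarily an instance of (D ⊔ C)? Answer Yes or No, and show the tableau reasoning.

Yes

1. d : (D ⊔ C)?  L(d) = {A} ∪ {(¬D ⊓ ¬C)}
   clash {D, ¬D} at d — d ∈ (D ⊔ C)
2. Hence d : (D ⊔ C): entailed.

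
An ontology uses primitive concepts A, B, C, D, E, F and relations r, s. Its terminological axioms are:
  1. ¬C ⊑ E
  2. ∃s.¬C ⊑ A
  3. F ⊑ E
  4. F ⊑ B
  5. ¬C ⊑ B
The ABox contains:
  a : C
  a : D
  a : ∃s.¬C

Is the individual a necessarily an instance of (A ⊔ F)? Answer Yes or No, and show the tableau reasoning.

1. a : (A ⊔ F)?  L(a) = {C, D, ∃s.¬C} ∪ {(¬A ⊓ ¬F)}
   clash {A, ¬A} at a — a ∈ (A ⊔ F)
2. Hence a : (A ⊔ F): entailed.

Yes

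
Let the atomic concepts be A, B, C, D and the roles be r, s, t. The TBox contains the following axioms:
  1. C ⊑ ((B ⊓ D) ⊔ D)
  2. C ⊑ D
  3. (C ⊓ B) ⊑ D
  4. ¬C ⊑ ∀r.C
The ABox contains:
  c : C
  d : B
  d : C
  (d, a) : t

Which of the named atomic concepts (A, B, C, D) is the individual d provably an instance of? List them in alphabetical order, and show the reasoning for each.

1. d : A?  L(d) = {B, C} ∪ {¬A}
   apply at d: C⊑((B ⊓ D) ⊔ D); C⊑D
   open: L(d) ⊇ {B, C, D, ¬A} — d ∉ A possible
2. d : B?  L(d) = {B, C} ∪ {¬B}
   clash {B, ¬B} at d — d ∈ B
3. d : C?  L(d) = {B, C} ∪ {¬C}
   clash {C, ¬C} at d — d ∈ C
4. d : D?  L(d) = {B, C} ∪ {¬D}
   clash {D, ¬D} at d — d ∈ D
5. Entailed for d: {B, C, D}

{B, C, D}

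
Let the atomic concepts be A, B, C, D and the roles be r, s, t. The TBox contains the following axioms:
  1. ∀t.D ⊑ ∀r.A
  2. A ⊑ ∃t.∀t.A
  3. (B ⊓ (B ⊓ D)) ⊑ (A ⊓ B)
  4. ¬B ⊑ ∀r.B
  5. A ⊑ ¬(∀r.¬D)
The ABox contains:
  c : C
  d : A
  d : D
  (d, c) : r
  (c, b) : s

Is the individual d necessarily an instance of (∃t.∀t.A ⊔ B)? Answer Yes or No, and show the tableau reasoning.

1. d : (∃t.∀t.A ⊔ B)?  L(d) = {A, D} ∪ {(∀t.∃t.¬A ⊓ ¬B)}
   clash {B, ¬B} at d — d ∈ (∃t.∀t.A ⊔ B)
2. Hence d : (∃t.∀t.A ⊔ B): entailed.

Yes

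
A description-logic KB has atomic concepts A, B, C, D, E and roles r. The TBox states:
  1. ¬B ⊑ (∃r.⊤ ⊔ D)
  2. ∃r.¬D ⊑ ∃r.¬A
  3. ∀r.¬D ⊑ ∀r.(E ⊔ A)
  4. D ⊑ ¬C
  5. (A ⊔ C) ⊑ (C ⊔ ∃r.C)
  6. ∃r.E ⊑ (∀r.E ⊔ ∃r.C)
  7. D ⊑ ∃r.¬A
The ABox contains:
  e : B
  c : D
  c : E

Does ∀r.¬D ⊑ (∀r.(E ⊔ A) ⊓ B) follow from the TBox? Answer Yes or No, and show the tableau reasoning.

No

1. ∀r.¬D ⊑ (∀r.(E ⊔ A) ⊓ B)  ⇔  (∀r.¬D ⊓ (∃r.(¬E ⊓ ¬A) ⊔ ¬B)) unsat w.r.t. T
   apply at x₀: ∀r.¬D⊑∀r.(E ⊔ A)
   open: L(x₀) ⊇ {¬A, ¬B, ¬C, ¬D, ∀r.(E ⊔ A), …} (+ ∃-successors)
2. Hence ∀r.¬D ⊑ (∀r.(E ⊔ A) ⊓ B): not entailed.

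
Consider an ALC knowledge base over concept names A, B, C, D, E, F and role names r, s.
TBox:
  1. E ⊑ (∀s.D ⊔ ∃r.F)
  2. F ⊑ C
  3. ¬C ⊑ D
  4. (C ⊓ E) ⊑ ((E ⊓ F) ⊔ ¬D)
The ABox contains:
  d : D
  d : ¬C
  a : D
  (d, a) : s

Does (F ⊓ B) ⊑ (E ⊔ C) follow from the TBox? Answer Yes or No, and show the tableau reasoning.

1. (F ⊓ B) ⊑ (E ⊔ C)  ⇔  ((F ⊓ B) ⊓ (¬E ⊓ ¬C)) unsat w.r.t. T
   all branches close; clash {C, ¬C} at x₀
2. Hence (F ⊓ B) ⊑ (E ⊔ C): entailed.

Yes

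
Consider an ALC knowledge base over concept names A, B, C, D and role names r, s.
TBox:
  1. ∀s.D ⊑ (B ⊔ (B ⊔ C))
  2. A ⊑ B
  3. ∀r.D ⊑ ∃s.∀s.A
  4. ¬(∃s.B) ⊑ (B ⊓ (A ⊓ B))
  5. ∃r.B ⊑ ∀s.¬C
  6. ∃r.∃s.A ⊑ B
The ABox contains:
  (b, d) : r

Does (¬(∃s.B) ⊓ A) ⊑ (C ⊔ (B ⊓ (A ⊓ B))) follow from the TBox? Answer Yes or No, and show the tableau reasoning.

1. (¬(∃s.B) ⊓ A) ⊑ (C ⊔ (B ⊓ (A ⊓ B)))  ⇔  ((∀s.¬B ⊓ A) ⊓ (¬C ⊓ (¬B ⊔ (¬A ⊔ ¬B)))) unsat w.r.t. T
   all branches close; clash {B, ¬B} at x₀
2. Hence (¬(∃s.B) ⊓ A) ⊑ (C ⊔ (B ⊓ (A ⊓ B))): entailed.

Yes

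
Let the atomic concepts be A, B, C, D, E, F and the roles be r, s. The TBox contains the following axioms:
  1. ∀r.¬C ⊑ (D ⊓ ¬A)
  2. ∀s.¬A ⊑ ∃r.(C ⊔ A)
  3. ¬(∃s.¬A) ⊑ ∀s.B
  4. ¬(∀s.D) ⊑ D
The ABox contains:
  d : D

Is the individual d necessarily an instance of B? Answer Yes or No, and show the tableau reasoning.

1. d : B?  L(d) = {D} ∪ {¬B}
   open: L(d) ⊇ {D, ¬B, ∃r.C, ∃s.A, ∃s.¬A} (+ ∃-successors) — d ∉ B possible
2. Hence d : B: not entailed.

No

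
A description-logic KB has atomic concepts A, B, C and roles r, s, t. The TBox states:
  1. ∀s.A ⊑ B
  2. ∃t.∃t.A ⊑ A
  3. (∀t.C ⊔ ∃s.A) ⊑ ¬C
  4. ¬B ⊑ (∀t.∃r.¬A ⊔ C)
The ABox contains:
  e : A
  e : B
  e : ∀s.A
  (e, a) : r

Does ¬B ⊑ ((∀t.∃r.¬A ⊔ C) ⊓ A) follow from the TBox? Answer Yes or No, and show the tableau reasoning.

No

1. ¬B ⊑ ((∀t.∃r.¬A ⊔ C) ⊓ A)  ⇔  (¬B ⊓ ((∃t.∀r.A ⊓ ¬C) ⊔ ¬A)) unsat w.r.t. T
   apply at x₀: ¬B⊑(∀t.∃r.¬A ⊔ C)
   open: L(x₀) ⊇ {¬A, ¬B, ∀s.¬A, ∀t.∀t.¬A, ∀t.∃r.¬A, …} (+ ∃-successors)
2. Hence ¬B ⊑ ((∀t.∃r.¬A ⊔ C) ⊓ A): not entailed.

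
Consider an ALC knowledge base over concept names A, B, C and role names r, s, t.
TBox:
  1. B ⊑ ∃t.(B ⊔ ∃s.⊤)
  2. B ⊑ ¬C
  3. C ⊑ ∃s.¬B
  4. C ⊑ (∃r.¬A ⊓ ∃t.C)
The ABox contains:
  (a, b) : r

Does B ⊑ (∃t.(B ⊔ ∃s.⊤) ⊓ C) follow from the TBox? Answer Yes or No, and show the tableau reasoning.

1. B ⊑ (∃t.(B ⊔ ∃s.⊤) ⊓ C)  ⇔  (B ⊓ (∀t.(¬B ⊓ ∀s.⊥) ⊔ ¬C)) unsat w.r.t. T
   apply at x₀: B⊑∃t.(B ⊔ ∃s.⊤); B⊑¬C
   open: L(x₀) ⊇ {B, ¬C, ∃t.(B ⊔ ∃s.⊤)} (+ ∃-successors)
2. Hence B ⊑ (∃t.(B ⊔ ∃s.⊤) ⊓ C): not entailed.

No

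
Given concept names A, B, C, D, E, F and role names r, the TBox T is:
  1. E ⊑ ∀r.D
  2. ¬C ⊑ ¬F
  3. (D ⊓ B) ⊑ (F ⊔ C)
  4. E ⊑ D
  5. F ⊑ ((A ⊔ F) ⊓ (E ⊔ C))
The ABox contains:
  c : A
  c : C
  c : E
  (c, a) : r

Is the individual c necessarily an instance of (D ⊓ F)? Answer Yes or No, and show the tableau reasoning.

1. c : (D ⊓ F)?  L(c) = {A, C, E} ∪ {(¬D ⊔ ¬F)}
   apply at c: E⊑∀r.D; E⊑D
   open: L(c) ⊇ {A, C, D, E, ¬B, …} — c ∉ (D ⊓ F) possible
2. Hence c : (D ⊓ F): not entailed.

No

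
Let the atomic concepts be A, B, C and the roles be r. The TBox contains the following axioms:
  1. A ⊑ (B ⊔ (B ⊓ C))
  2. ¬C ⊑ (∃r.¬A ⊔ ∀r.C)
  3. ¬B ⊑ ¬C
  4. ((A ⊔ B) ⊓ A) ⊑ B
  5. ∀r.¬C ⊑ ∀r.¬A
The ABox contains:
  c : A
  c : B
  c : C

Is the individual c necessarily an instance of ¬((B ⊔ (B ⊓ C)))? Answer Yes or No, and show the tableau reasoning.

1. c : ¬((B ⊔ (B ⊓ C)))?  L(c) = {A, B, C} ∪ {(B ⊔ (B ⊓ C))}
   open: L(c) ⊇ {A, B, C, ∃r.C} (+ ∃-successors) — c ∉ ¬((B ⊔ (B ⊓ C))) possible
2. Hence c : ¬((B ⊔ (B ⊓ C))): not entailed.

No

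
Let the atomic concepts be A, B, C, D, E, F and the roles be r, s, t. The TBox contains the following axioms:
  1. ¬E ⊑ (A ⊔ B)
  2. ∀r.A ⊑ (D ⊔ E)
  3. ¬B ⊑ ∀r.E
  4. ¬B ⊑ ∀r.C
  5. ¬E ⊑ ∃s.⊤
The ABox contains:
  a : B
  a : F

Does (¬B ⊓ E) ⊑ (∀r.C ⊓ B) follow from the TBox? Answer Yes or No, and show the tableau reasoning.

No

1. (¬B ⊓ E) ⊑ (∀r.C ⊓ B)  ⇔  ((¬B ⊓ E) ⊓ (∃r.¬C ⊔ ¬B)) unsat w.r.t. T
   apply at x₀: ¬B⊑∀r.E; ¬B⊑∀r.C
   open: L(x₀) ⊇ {E, ¬B, ∀r.C, ∀r.E, ∃r.¬A} (+ ∃-successors)
2. Hence (¬B ⊓ E) ⊑ (∀r.C ⊓ B): not entailed.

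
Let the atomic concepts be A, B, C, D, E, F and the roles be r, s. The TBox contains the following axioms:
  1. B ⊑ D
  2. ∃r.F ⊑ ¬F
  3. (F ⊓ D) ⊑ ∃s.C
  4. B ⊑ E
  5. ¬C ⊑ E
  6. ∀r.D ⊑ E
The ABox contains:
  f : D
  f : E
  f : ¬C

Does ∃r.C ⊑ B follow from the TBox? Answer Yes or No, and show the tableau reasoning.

1. ∃r.C ⊑ B  ⇔  (∃r.C ⊓ ¬B) unsat w.r.t. T
   open: L(x₀) ⊇ {C, ¬B, ¬F, ∃r.C, ∃r.¬D} (+ ∃-successors)
2. Hence ∃r.C ⊑ B: not entailed.

No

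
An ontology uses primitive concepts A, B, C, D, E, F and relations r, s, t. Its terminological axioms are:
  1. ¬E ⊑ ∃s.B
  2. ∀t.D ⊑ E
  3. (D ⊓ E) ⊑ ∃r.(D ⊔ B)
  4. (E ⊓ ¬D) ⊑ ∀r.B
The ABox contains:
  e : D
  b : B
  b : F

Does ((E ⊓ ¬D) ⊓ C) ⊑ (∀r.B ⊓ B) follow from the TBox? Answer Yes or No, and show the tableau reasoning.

No

1. ((E ⊓ ¬D) ⊓ C) ⊑ (∀r.B ⊓ B)  ⇔  (((E ⊓ ¬D) ⊓ C) ⊓ (∃r.¬B ⊔ ¬B)) unsat w.r.t. T
   apply at x₀: (E ⊓ ¬D)⊑∀r.B
   open: L(x₀) ⊇ {C, E, ¬B, ¬D, ∀r.B}
2. Hence ((E ⊓ ¬D) ⊓ C) ⊑ (∀r.B ⊓ B): not entailed.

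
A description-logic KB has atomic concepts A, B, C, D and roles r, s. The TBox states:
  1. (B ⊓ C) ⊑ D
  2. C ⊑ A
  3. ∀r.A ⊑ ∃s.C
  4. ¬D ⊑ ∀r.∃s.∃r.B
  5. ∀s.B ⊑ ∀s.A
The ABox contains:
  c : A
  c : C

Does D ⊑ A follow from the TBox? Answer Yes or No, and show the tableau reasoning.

No

1. D ⊑ A  ⇔  (D ⊓ ¬A) unsat w.r.t. T
   open: L(x₀) ⊇ {D, ¬A, ¬C, ∃r.¬A, ∃s.¬B} (+ ∃-successors)
2. Hence D ⊑ A: not entailed.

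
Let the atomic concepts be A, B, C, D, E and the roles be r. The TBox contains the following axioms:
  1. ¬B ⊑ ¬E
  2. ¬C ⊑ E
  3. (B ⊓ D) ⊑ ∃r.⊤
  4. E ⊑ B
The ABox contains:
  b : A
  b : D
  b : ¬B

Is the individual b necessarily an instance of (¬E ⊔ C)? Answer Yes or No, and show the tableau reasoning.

Yes

1. b : (¬E ⊔ C)?  L(b) = {A, D, ¬B} ∪ {(E ⊓ ¬C)}
   clash {E, ¬E} at b — b ∈ (¬E ⊔ C)
2. Hence b : (¬E ⊔ C): entailed.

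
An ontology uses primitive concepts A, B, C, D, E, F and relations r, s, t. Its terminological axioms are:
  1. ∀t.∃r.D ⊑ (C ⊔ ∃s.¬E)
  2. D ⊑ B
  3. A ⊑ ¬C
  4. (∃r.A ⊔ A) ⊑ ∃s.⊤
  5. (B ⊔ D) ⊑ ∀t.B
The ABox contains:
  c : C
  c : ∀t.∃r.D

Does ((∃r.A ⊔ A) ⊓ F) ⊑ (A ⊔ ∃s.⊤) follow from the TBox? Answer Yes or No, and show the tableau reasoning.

1. ((∃r.A ⊔ A) ⊓ F) ⊑ (A ⊔ ∃s.⊤)  ⇔  (((∃r.A ⊔ A) ⊓ F) ⊓ (¬A ⊓ ∀s.⊥)) unsat w.r.t. T
   all branches close; clash {A, ¬A} at x₀
2. Hence ((∃r.A ⊔ A) ⊓ F) ⊑ (A ⊔ ∃s.⊤): entailed.

Yes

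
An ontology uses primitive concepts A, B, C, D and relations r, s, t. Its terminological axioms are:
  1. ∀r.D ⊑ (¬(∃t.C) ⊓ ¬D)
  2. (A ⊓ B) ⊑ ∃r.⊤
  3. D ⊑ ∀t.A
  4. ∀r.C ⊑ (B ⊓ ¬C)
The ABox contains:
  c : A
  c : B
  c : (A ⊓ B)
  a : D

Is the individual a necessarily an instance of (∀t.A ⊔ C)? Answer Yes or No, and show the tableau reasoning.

1. a : (∀t.A ⊔ C)?  L(a) = {D} ∪ {(∃t.¬A ⊓ ¬C)}
   clash {D, ¬D} at a — a ∈ (∀t.A ⊔ C)
2. Hence a : (∀t.A ⊔ C): entailed.

Yes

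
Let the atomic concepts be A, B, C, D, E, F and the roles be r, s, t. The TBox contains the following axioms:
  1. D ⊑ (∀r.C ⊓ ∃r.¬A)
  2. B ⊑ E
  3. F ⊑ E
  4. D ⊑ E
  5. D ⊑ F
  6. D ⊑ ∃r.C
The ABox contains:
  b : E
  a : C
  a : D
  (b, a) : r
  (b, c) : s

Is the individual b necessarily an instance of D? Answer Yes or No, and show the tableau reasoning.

1. b : D?  L(b) = {E} ∪ {¬D}
   open: L(b) ⊇ {E, ¬D} — b ∉ D possible
2. Hence b : D: not entailed.

No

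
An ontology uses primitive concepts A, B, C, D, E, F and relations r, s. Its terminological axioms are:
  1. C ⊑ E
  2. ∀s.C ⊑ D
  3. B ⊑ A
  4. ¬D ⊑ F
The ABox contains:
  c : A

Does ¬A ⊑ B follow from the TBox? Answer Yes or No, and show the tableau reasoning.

No

1. ¬A ⊑ B  ⇔  (¬A ⊓ ¬B) unsat w.r.t. T
   open: L(x₀) ⊇ {D, ¬A, ¬B, ¬C}
2. Hence ¬A ⊑ B: not entailed.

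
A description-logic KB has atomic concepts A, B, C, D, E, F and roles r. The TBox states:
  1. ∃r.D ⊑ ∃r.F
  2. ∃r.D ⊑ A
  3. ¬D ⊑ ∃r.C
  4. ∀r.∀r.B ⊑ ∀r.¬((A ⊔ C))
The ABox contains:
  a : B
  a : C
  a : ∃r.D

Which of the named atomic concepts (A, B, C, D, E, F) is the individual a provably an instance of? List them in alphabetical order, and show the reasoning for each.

1. a : A?  L(a) = {B, C, ∃r.D} ∪ {¬A}
   clash {A, ¬A} at a — a ∈ A
2. a : B?  L(a) = {B, C, ∃r.D} ∪ {¬B}
   clash {B, ¬B} at a — a ∈ B
3. a : C?  L(a) = {B, C, ∃r.D} ∪ {¬C}
   clash {C, ¬C} at a — a ∈ C
4. a : D?  L(a) = {B, C, ∃r.D} ∪ {¬D}
   apply at a: ∃r.D⊑∃r.F; ∃r.D⊑A; ¬D⊑∃r.C
   open: L(a) ⊇ {A, B, C, ¬D, ∃r.C, …} (+ ∃-successors) — a ∉ D possible
5. a : E?  L(a) = {B, C, ∃r.D} ∪ {¬E}
   apply at a: ∃r.D⊑∃r.F; ∃r.D⊑A
   open: L(a) ⊇ {A, B, C, D, ¬E, …} (+ ∃-successors) — a ∉ E possible
6. a : F?  L(a) = {B, C, ∃r.D} ∪ {¬F}
   apply at a: ∃r.D⊑∃r.F; ∃r.D⊑A
   open: L(a) ⊇ {A, B, C, D, ¬F, …} (+ ∃-successors) — a ∉ F possible
7. Entailed for a: {A, B, C}

{A, B, C}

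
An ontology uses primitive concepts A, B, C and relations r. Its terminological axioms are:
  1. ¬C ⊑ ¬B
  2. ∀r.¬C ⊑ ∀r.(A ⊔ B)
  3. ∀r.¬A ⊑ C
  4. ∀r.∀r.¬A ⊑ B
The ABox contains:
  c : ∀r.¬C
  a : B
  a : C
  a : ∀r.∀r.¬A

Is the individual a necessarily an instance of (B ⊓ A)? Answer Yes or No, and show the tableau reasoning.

No

1. a : (B ⊓ A)?  L(a) = {B, C, ∀r.∀r.¬A} ∪ {(¬B ⊔ ¬A)}
   open: L(a) ⊇ {B, C, ¬A, ∀r.∀r.¬A, ∃r.C} (+ ∃-successors) — a ∉ (B ⊓ A) possible
2. Hence a : (B ⊓ A): not entailed.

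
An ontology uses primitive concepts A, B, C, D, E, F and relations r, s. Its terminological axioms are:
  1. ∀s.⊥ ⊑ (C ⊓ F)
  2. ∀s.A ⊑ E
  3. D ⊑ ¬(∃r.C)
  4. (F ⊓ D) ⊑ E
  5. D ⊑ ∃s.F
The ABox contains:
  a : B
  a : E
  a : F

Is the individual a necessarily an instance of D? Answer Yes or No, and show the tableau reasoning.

No

1. a : D?  L(a) = {B, E, F} ∪ {¬D}
   open: L(a) ⊇ {B, E, F, ¬D, ∃s.⊤} (+ ∃-successors) — a ∉ D possible
2. Hence a : D: not entailed.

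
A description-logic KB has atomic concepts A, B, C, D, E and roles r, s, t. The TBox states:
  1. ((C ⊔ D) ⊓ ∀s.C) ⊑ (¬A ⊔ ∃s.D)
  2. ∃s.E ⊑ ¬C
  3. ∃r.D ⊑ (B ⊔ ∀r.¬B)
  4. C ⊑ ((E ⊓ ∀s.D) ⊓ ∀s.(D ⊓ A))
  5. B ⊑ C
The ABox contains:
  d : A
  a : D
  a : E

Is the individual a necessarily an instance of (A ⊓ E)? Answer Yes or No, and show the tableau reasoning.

No

1. a : (A ⊓ E)?  L(a) = {D, E} ∪ {(¬A ⊔ ¬E)}
   open: L(a) ⊇ {D, E, ¬A, ¬B, ¬C, …} (+ ∃-successors) — a ∉ (A ⊓ E) possible
2. Hence a : (A ⊓ E): not entailed.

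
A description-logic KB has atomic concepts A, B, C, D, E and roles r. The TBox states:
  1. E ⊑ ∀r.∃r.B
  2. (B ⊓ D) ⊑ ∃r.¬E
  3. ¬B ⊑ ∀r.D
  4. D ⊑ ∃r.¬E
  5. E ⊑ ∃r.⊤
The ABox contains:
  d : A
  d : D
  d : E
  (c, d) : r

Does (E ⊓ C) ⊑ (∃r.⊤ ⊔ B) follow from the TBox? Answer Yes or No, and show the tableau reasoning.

1. (E ⊓ C) ⊑ (∃r.⊤ ⊔ B)  ⇔  ((E ⊓ C) ⊓ (∀r.⊥ ⊓ ¬B)) unsat w.r.t. T
   all branches close; clash ⊥ at an ∃-successor
2. Hence (E ⊓ C) ⊑ (∃r.⊤ ⊔ B): entailed.

Yes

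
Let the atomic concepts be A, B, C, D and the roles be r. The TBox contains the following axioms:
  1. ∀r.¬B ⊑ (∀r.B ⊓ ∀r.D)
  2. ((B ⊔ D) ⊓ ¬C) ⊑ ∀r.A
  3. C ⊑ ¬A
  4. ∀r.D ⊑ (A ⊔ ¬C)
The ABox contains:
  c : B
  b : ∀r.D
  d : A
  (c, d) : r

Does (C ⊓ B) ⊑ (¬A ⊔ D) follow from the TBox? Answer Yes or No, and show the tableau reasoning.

1. (C ⊓ B) ⊑ (¬A ⊔ D)  ⇔  ((C ⊓ B) ⊓ (A ⊓ ¬D)) unsat w.r.t. T
   all branches close; clash {A, ¬A} at x₀
2. Hence (C ⊓ B) ⊑ (¬A ⊔ D): entailed.

Yes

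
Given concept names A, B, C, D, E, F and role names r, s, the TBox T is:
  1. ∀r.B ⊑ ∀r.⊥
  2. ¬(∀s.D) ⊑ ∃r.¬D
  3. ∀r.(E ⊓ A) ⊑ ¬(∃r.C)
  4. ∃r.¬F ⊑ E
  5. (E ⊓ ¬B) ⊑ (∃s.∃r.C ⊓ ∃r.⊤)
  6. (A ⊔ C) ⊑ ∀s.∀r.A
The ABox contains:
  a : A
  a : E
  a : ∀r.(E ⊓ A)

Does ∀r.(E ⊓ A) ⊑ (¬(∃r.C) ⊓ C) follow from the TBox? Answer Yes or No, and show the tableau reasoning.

No

1. ∀r.(E ⊓ A) ⊑ (¬(∃r.C) ⊓ C)  ⇔  (∀r.(E ⊓ A) ⊓ (∃r.C ⊔ ¬C)) unsat w.r.t. T
   apply at x₀: ∀r.(E ⊓ A)⊑¬(∃r.C)
   open: L(x₀) ⊇ {¬A, ¬C, ¬E, ∀r.(E ⊓ A), ∀r.F, …} (+ ∃-successors)
2. Hence ∀r.(E ⊓ A) ⊑ (¬(∃r.C) ⊓ C): not entailed.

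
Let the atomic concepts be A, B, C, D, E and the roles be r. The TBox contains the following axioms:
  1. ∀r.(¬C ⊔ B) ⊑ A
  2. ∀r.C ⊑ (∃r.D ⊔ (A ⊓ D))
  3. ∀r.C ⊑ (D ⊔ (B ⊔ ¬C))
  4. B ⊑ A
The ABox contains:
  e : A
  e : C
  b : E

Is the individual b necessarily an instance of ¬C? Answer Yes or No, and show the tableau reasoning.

No

1. b : ¬C?  L(b) = {E} ∪ {C}
   open: L(b) ⊇ {C, E, ¬B, ∃r.(C ⊓ ¬B), ∃r.¬C} (+ ∃-successors) — b ∉ ¬C possible
2. Hence b : ¬C: not entailed.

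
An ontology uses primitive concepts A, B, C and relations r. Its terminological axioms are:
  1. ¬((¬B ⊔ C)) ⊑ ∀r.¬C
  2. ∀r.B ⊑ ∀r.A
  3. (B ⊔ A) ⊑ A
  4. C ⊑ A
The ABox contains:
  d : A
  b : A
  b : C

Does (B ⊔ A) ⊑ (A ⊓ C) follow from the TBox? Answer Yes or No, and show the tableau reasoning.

No

1. (B ⊔ A) ⊑ (A ⊓ C)  ⇔  ((B ⊔ A) ⊓ (¬A ⊔ ¬C)) unsat w.r.t. T
   apply at x₀: (B ⊔ A)⊑A
   open: L(x₀) ⊇ {A, B, ¬C, ∀r.¬C, ∃r.¬B} (+ ∃-successors)
2. Hence (B ⊔ A) ⊑ (A ⊓ C): not entailed.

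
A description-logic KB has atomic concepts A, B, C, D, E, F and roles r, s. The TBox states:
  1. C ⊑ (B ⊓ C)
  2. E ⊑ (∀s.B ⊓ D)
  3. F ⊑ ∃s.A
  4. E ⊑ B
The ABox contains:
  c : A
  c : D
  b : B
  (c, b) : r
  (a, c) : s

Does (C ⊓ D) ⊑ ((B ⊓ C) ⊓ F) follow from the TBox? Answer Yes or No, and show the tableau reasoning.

1. (C ⊓ D) ⊑ ((B ⊓ C) ⊓ F)  ⇔  ((C ⊓ D) ⊓ ((¬B ⊔ ¬C) ⊔ ¬F)) unsat w.r.t. T
   apply at x₀: C⊑(B ⊓ C)
   open: L(x₀) ⊇ {B, C, D, ¬E, ¬F}
2. Hence (C ⊓ D) ⊑ ((B ⊓ C) ⊓ F): not entailed.

No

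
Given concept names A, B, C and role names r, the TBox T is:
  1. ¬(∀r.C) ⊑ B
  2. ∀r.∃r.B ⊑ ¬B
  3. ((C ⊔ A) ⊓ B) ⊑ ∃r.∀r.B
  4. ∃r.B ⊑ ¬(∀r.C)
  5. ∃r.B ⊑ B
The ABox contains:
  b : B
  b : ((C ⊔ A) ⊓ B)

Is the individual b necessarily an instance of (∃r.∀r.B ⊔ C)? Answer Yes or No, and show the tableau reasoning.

1. b : (∃r.∀r.B ⊔ C)?  L(b) = {B, ((C ⊔ A) ⊓ B)} ∪ {(∀r.∃r.¬B ⊓ ¬C)}
   clash {B, ¬B} at b — b ∈ (∃r.∀r.B ⊔ C)
2. Hence b : (∃r.∀r.B ⊔ C): entailed.

Yes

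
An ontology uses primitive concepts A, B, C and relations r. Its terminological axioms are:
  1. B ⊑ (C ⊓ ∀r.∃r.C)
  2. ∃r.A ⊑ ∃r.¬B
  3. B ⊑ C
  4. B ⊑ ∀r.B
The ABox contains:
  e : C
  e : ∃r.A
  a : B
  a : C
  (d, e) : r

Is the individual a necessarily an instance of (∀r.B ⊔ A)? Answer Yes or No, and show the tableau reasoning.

1. a : (∀r.B ⊔ A)?  L(a) = {B, C} ∪ {(∃r.¬B ⊓ ¬A)}
   clash {B, ¬B} at an ∃-successor — a ∈ (∀r.B ⊔ A)
2. Hence a : (∀r.B ⊔ A): entailed.

Yes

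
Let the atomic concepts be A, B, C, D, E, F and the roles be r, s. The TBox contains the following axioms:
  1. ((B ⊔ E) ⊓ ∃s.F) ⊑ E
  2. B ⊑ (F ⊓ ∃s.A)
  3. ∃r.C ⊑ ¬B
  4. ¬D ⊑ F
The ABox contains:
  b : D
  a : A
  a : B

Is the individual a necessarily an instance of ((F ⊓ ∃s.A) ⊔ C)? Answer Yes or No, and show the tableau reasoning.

1. a : ((F ⊓ ∃s.A) ⊔ C)?  L(a) = {A, B} ∪ {((¬F ⊔ ∀s.¬A) ⊓ ¬C)}
   clash {B, ¬B} at a — a ∈ ((F ⊓ ∃s.A) ⊔ C)
2. Hence a : ((F ⊓ ∃s.A) ⊔ C): entailed.

Yes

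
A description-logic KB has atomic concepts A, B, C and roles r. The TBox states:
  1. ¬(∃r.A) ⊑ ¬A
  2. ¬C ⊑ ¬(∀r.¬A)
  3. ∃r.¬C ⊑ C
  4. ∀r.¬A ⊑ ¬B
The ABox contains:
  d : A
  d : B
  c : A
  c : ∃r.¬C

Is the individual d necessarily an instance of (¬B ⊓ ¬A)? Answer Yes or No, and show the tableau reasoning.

1. d : (¬B ⊓ ¬A)?  L(d) = {A, B} ∪ {(B ⊔ A)}
   open: L(d) ⊇ {A, B, C, ∃r.A} (+ ∃-successors) — d ∉ (¬B ⊓ ¬A) possible
2. Hence d : (¬B ⊓ ¬A): not entailed.

No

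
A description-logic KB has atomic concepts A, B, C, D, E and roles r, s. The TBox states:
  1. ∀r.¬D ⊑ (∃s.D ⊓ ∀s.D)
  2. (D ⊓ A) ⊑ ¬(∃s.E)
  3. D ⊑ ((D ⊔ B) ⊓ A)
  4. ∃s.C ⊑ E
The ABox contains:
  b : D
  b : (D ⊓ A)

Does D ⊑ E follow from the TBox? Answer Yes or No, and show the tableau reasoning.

No

1. D ⊑ E  ⇔  (D ⊓ ¬E) unsat w.r.t. T
   apply at x₀: D⊑((D ⊔ B) ⊓ A)
   open: L(x₀) ⊇ {A, D, ¬E, ∀s.¬C, ∀s.¬E, …} (+ ∃-successors)
2. Hence D ⊑ E: not entailed.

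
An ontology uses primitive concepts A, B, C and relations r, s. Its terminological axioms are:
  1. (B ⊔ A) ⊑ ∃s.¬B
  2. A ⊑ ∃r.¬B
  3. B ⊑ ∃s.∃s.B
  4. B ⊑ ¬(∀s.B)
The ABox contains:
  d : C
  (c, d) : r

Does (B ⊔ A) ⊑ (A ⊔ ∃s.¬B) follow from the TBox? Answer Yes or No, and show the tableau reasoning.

1. (B ⊔ A) ⊑ (A ⊔ ∃s.¬B)  ⇔  ((B ⊔ A) ⊓ (¬A ⊓ ∀s.B)) unsat w.r.t. T
   all branches close; clash {A, ¬A} at x₀
2. Hence (B ⊔ A) ⊑ (A ⊔ ∃s.¬B): entailed.

Yes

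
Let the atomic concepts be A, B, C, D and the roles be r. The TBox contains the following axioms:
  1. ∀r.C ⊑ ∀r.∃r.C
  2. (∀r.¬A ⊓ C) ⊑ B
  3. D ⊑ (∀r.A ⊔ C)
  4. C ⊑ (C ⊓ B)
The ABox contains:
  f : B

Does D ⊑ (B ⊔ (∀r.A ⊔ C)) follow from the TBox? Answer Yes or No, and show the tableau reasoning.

1. D ⊑ (B ⊔ (∀r.A ⊔ C))  ⇔  (D ⊓ (¬B ⊓ (∃r.¬A ⊓ ¬C))) unsat w.r.t. T
   all branches close; clash {B, ¬B} at x₀
2. Hence D ⊑ (B ⊔ (∀r.A ⊔ C)): entailed.

Yes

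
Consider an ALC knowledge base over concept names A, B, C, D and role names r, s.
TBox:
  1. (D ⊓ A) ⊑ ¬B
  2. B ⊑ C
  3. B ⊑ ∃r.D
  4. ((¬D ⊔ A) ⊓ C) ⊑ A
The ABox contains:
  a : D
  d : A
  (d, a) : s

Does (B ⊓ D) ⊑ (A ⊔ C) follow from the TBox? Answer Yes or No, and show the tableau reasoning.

1. (B ⊓ D) ⊑ (A ⊔ C)  ⇔  ((B ⊓ D) ⊓ (¬A ⊓ ¬C)) unsat w.r.t. T
   all branches close; clash {C, ¬C} at x₀
2. Hence (B ⊓ D) ⊑ (A ⊔ C): entailed.

Yes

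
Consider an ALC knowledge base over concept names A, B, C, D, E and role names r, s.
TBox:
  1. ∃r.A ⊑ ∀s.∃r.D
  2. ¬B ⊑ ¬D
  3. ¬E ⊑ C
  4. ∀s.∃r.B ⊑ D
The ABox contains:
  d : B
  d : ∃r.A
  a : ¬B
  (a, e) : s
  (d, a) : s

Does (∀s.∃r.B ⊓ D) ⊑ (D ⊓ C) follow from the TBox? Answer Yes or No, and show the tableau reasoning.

No

1. (∀s.∃r.B ⊓ D) ⊑ (D ⊓ C)  ⇔  ((∀s.∃r.B ⊓ D) ⊓ (¬D ⊔ ¬C)) unsat w.r.t. T
   open: L(x₀) ⊇ {B, D, E, ¬C, ∀r.¬A, …}
2. Hence (∀s.∃r.B ⊓ D) ⊑ (D ⊓ C): not entailed.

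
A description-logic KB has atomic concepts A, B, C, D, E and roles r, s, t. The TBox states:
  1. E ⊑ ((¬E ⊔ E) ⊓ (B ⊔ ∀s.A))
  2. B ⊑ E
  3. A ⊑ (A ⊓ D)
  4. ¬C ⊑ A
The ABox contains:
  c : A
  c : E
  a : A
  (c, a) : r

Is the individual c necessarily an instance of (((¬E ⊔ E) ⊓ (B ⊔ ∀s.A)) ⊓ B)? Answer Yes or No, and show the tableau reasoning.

1. c : (((¬E ⊔ E) ⊓ (B ⊔ ∀s.A)) ⊓ B)?  L(c) = {A, E} ∪ {(((E ⊓ ¬E) ⊔ (¬B ⊓ ∃s.¬A)) ⊔ ¬B)}
   apply at c: E⊑((¬E ⊔ E) ⊓ (B ⊔ ∀s.A)); A⊑(A ⊓ D)
   open: L(c) ⊇ {A, D, E, ¬B, ∀s.A} — c ∉ (((¬E ⊔ E) ⊓ (B ⊔ ∀s.A)) ⊓ B) possible
2. Hence c : (((¬E ⊔ E) ⊓ (B ⊔ ∀s.A)) ⊓ B): not entailed.

No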